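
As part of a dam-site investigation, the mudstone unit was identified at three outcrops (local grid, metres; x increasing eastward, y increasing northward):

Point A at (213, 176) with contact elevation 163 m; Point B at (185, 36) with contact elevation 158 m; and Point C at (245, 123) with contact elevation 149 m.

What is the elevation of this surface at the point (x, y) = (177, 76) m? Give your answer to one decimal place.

164.0 m

Two edge vectors: Point A→Point B = (-28, -140, -5), Point A→Point C = (32, -53, -14).
Normal n = (Point A→Point B) × (Point A→Point C) = (1695, -552, 5964).
So ∂z/∂x = −n_x/n_z = −0.28421 and ∂z/∂y = −n_y/n_z = 0.09256.
Intercept c from Point A: 163 + 60.54 − 16.29 = 207.25.
At (177, 76): z = −50.3 + 7.0 + 207.25 = 164.0 m.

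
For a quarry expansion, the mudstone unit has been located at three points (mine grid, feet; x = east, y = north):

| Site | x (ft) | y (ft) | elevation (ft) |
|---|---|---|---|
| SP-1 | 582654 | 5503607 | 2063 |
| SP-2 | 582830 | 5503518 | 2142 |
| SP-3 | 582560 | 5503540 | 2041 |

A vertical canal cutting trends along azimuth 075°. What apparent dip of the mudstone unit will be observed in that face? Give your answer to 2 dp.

Let the plane be z = a·x + b·y + c.
SP-2−SP-1: 176a − 89b = 79;  SP-3−SP-1: −94a − 67b = −22.
Solving gives a = 0.35971, b = −0.17631.
Unit vector along 075° is (sin 75°, cos 75°) = (0.9659, 0.2588).
Slope in that direction = a·(0.9659) + b·(0.2588) = 0.30182.
Apparent dip = arctan|0.30182| = 16.79° (true dip is 21.8°, so apparent ≤ true as expected).

16.79°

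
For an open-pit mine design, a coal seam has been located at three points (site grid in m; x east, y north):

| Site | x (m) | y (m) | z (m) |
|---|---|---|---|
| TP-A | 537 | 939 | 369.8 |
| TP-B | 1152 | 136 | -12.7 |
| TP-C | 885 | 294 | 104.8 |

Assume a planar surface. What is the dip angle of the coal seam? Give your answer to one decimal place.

21.1°

Two edge vectors: TP-A→TP-B = (615, -803, -382.5), TP-A→TP-C = (348, -645, -265).
Normal n = (TP-A→TP-B) × (TP-A→TP-C) = (-33917.5, 29865, -117231).
So ∂z/∂x = −n_x/n_z = −0.28932 and ∂z/∂y = −n_y/n_z = 0.25475.
Gradient magnitude |∇z| = √(a² + b²) = √(0.08371 + 0.06490) = 0.38550.
True dip = arctan(0.38550) = 21.1°, dipping toward SE (azimuth ≈ 131°).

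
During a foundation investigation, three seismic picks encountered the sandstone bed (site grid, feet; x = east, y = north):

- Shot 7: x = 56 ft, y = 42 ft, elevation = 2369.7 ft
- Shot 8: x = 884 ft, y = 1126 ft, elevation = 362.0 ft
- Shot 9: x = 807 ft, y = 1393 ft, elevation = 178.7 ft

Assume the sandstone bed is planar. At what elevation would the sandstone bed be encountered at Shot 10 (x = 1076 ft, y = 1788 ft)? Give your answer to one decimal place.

Let the plane be z = a·x + b·y + c.
Shot 8−Shot 7: 828a + 1084b = −2007.7;  Shot 9−Shot 7: 751a + 1351b = −2191.
Solving gives a = −1.107750, b = −1.005980.
Then c = 2369.7 − a·56 − b·42 = 2473.99.
At (1076, 1788): z = −1191.9 − 1798.7 + 2473.99 = -516.6 ft.

-516.6 ft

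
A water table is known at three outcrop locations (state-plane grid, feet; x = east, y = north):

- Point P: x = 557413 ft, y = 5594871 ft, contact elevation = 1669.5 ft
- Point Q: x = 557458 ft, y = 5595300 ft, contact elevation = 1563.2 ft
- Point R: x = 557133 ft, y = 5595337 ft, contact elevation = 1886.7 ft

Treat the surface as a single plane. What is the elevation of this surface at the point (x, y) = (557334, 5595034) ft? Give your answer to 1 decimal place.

1726.3 ft

Let the plane be z = a·x + b·y + c.
Point Q−Point P: 45a + 429b = −106.3;  Point R−Point P: −280a + 466b = 217.2.
Solving gives a = −1.011514636, b = −0.141682614.
Then c = 1669.5 − a·557413 − b·5594871 = 1358196.86.
At (557334, 5595034): z = −563751.5 − 792719.0 + 1358196.86 = 1726.3 ft.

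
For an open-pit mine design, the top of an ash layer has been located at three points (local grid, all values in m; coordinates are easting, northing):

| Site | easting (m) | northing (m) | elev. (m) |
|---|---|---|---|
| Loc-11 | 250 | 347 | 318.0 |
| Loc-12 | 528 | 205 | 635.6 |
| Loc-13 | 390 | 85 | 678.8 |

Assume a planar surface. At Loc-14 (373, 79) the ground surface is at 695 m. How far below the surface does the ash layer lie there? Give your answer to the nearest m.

20 m

Let the plane be z = a·easting + b·northing + c.
Loc-12−Loc-11: 278a − 142b = 317.6;  Loc-13−Loc-11: 140a − 262b = 360.8.
Solving gives a = 0.60385, b = −1.05443.
Then c = 318 − a·250 − b·347 = 532.92.
At (373, 79): z_contact = 225.2 − 83.3 + 532.92 = 674.9 m.
Depth below ground = 695 − 674.9 = 20 m.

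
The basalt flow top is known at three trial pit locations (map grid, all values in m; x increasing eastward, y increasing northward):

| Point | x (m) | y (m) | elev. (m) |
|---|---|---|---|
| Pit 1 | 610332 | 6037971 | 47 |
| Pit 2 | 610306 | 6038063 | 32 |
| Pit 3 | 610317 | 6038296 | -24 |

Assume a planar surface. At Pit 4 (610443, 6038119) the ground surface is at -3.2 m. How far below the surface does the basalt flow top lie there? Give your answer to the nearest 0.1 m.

Let the plane be z = a·x + b·y + c.
Pit 2−Pit 1: −26a + 92b = −15;  Pit 3−Pit 1: −15a + 325b = −71.
Solving gives a = −0.234370580, b = −0.229278642.
Then c = 47 − a·610332 − b·6037971 = 1527468.66.
At (610443, 6038119): z_contact = −143069.88 − 1384411.73 + 1527468.66 = -12.95 m.
Depth below ground = -3.2 − (-12.95) = 9.7 m.

9.7 m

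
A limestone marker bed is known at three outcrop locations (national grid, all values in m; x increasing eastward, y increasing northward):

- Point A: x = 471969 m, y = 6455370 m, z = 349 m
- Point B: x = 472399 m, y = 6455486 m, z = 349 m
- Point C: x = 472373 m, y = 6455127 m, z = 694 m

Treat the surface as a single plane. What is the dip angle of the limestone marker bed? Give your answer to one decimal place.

45.4°

Two edge vectors: Point A→Point B = (430, 116, 0), Point A→Point C = (404, -243, 345).
Normal n = (Point A→Point B) × (Point A→Point C) = (40020, -148350, -151354).
So ∂z/∂x = −n_x/n_z = 0.26441 and ∂z/∂y = −n_y/n_z = −0.98015.
Gradient magnitude |∇z| = √(a² + b²) = √(0.06991 + 0.96070) = 1.01519.
True dip = arctan(1.01519) = 45.4°, dipping toward NNW (azimuth ≈ 345°).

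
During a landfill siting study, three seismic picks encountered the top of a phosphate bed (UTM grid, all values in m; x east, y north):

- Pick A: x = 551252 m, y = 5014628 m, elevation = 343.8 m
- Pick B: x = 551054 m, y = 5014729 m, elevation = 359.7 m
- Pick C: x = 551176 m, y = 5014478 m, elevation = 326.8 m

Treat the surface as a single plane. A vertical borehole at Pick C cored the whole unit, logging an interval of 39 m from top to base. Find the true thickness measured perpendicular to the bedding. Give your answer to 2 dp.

38.71 m

Two edge vectors: Pick A→Pick B = (-198, 101, 15.9), Pick A→Pick C = (-76, -150, -17).
Normal n = (Pick A→Pick B) × (Pick A→Pick C) = (668, -4574.4, 37376).
So ∂z/∂x = −n_x/n_z = −0.01787 and ∂z/∂y = −n_y/n_z = 0.12239.
|∇z| = √(a²+b²) = 0.12369, so dip δ = arctan(0.12369) = 7.05°.
True thickness = vertical thickness × cos δ = 39 × cos 7.05° = 38.71 m.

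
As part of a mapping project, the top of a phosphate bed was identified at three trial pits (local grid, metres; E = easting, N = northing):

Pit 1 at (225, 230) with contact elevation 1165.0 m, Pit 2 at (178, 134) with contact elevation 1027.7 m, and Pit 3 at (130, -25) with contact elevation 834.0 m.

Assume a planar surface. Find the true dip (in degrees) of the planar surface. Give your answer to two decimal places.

Two edge vectors: Pit 1→Pit 2 = (-47, -96, -137.3), Pit 1→Pit 3 = (-95, -255, -331).
Normal n = (Pit 1→Pit 2) × (Pit 1→Pit 3) = (-3235.5, -2513.5, 2865).
So ∂z/∂E = −n_x/n_z = 1.12932 and ∂z/∂N = −n_y/n_z = 0.87731.
Gradient magnitude |∇z| = √(a² + b²) = √(1.27536 + 0.76968) = 1.43005.
True dip = arctan(1.43005) = 55.04°, dipping toward SW (azimuth ≈ 232°).

55.04°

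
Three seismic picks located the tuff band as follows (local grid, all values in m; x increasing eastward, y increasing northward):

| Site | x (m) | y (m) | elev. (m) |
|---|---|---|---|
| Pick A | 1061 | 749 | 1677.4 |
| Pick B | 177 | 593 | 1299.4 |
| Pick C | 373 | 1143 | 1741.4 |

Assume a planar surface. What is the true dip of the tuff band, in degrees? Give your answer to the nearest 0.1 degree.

Two edge vectors: Pick A→Pick B = (-884, -156, -378), Pick A→Pick C = (-688, 394, 64).
Normal n = (Pick A→Pick B) × (Pick A→Pick C) = (138948, 316640, -455624).
So ∂z/∂x = −n_x/n_z = 0.30496 and ∂z/∂y = −n_y/n_z = 0.69496.
Gradient magnitude |∇z| = √(a² + b²) = √(0.09300 + 0.48297) = 0.75893.
True dip = arctan(0.75893) = 37.2°, dipping toward SSW (azimuth ≈ 204°).

37.2°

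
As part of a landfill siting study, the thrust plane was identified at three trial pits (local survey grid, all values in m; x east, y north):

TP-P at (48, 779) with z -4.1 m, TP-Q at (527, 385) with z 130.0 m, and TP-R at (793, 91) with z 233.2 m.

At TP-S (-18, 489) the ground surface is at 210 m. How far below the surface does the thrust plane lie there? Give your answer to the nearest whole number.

Two edge vectors: TP-P→TP-Q = (479, -394, 134.1), TP-P→TP-R = (745, -688, 237.3).
Normal n = (TP-P→TP-Q) × (TP-P→TP-R) = (-1235.4, -13762.2, -36022).
So ∂z/∂x = −n_x/n_z = −0.03430 and ∂z/∂y = −n_y/n_z = −0.38205.
Intercept c from TP-P: -4.1 + 1.65 + 297.62 = 295.16.
At (-18, 489): z_contact = 0.6 − 186.8 + 295.16 = 109.0 m.
Depth below ground = 210 − 109.0 = 101 m.

101 m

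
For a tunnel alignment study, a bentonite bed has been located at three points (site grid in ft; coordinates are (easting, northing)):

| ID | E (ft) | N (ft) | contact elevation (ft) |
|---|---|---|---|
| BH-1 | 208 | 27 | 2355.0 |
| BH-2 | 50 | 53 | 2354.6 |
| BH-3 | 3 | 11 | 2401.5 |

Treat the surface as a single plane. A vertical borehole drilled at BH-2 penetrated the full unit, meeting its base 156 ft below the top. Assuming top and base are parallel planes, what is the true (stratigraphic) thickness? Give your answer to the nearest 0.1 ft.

112.7 ft

Let the plane be z = a·E + b·N + c.
BH-2−BH-1: −158a + 26b = −0.4;  BH-3−BH-1: −205a − 16b = 46.5.
Solving gives a = −0.15304, b = −0.94541.
|∇z| = √(a²+b²) = 0.95771, so dip δ = arctan(0.95771) = 43.76°.
True thickness = vertical thickness × cos δ = 156 × cos 43.76° = 112.7 ft.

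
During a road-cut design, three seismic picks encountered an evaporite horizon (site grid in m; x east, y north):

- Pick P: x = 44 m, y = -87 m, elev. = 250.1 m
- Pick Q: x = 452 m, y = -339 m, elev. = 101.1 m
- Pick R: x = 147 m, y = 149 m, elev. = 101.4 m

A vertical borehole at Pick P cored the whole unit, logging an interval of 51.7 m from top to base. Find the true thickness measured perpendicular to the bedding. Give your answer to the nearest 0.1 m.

Let the plane be z = a·x + b·y + c.
Pick Q−Pick P: 408a − 252b = −149;  Pick R−Pick P: 103a + 236b = −148.7.
Solving gives a = −0.59419, b = −0.37076.
|∇z| = √(a²+b²) = 0.70037, so dip δ = arctan(0.70037) = 35.01°.
True thickness = vertical thickness × cos δ = 51.7 × cos 35.01° = 42.3 m.

42.3 m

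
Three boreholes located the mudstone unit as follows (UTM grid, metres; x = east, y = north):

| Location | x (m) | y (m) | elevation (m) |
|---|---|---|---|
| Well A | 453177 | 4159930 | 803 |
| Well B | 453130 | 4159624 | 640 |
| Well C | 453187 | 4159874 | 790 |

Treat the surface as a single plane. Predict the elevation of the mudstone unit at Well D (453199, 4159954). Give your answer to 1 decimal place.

832.4 m

Let the plane be z = a·x + b·y + c.
Well B−Well A: −47a − 306b = −163;  Well C−Well A: 10a − 56b = −13.
Solving gives a = 0.904778637, b = 0.393710471.
Then c = 803 − a·453177 − b·4159930 = −2047029.87.
At (453199, 4159954): z = 410044.8 + 1637817.4 − 2047029.87 = 832.4 m.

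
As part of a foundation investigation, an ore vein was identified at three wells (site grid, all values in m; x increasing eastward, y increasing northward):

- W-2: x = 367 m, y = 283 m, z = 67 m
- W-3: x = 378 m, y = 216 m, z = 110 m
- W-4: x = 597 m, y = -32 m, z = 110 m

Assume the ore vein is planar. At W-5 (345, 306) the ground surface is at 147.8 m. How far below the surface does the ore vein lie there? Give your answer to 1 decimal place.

Let the plane be z = a·x + b·y + c.
W-3−W-2: 11a − 67b = 43;  W-4−W-2: 230a − 315b = 43.
Solving gives a = −0.89276, b = −0.78836.
Then c = 67 − a·367 − b·283 = 617.75.
At (345, 306): z_contact = −308.00 − 241.24 + 617.75 = 68.51 m.
Depth below ground = 147.8 − 68.51 = 79.3 m.

79.3 m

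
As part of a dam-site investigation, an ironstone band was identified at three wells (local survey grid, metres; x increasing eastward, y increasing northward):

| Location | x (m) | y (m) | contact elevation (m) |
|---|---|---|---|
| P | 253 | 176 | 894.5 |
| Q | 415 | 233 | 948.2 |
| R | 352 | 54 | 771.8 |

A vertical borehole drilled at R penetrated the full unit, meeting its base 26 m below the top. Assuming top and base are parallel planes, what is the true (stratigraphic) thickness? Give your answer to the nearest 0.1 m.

18.5 m

Let the plane be z = a·x + b·y + c.
Q−P: 162a + 57b = 53.7;  R−P: 99a − 122b = −122.7.
Solving gives a = −0.01742, b = 0.99160.
|∇z| = √(a²+b²) = 0.99176, so dip δ = arctan(0.99176) = 44.76°.
True thickness = vertical thickness × cos δ = 26 × cos 44.76° = 18.5 m.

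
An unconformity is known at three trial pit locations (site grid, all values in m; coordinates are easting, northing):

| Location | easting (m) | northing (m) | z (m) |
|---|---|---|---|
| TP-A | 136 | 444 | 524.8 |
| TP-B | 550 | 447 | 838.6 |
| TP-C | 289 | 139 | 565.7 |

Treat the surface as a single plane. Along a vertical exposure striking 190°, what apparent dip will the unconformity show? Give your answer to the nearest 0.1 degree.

Two edge vectors: TP-A→TP-B = (414, 3, 313.8), TP-A→TP-C = (153, -305, 40.9).
Normal n = (TP-A→TP-B) × (TP-A→TP-C) = (95831.7, 31078.8, -126729).
So ∂z/∂easting = −n_x/n_z = 0.75619 and ∂z/∂northing = −n_y/n_z = 0.24524.
Unit vector along 190° is (sin 190°, cos 190°) = (-0.1736, -0.9848).
Slope in that direction = a·(-0.1736) + b·(-0.9848) = −0.37282.
Apparent dip = arctan|0.37282| = 20.4° (true dip is 38.5°, so apparent ≤ true as expected).

20.4°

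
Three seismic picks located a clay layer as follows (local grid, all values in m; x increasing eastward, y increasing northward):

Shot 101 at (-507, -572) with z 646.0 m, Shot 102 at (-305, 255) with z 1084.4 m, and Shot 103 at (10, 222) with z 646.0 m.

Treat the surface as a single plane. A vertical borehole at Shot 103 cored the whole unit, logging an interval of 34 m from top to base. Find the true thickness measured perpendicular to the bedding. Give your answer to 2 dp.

Two edge vectors: Shot 101→Shot 102 = (202, 827, 438.4), Shot 101→Shot 103 = (517, 794, 0).
Normal n = (Shot 101→Shot 102) × (Shot 101→Shot 103) = (-348089.6, 226652.8, -267171).
So ∂z/∂x = −n_x/n_z = −1.30287 and ∂z/∂y = −n_y/n_z = 0.84834.
|∇z| = √(a²+b²) = 1.55472, so dip δ = arctan(1.55472) = 57.25°.
True thickness = vertical thickness × cos δ = 34 × cos 57.25° = 18.39 m.

18.39 m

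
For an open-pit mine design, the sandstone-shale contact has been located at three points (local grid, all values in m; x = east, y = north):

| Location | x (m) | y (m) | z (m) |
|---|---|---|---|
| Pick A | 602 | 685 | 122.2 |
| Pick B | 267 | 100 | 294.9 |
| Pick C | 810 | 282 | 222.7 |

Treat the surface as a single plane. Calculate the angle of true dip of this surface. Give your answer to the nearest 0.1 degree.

Two edge vectors: Pick A→Pick B = (-335, -585, 172.7), Pick A→Pick C = (208, -403, 100.5).
Normal n = (Pick A→Pick B) × (Pick A→Pick C) = (10805.6, 69589.1, 256685).
So ∂z/∂x = −n_x/n_z = −0.04210 and ∂z/∂y = −n_y/n_z = −0.27111.
Gradient magnitude |∇z| = √(a² + b²) = √(0.00177 + 0.07350) = 0.27436.
True dip = arctan(0.27436) = 15.3°, dipping toward N (azimuth ≈ 009°).

15.3°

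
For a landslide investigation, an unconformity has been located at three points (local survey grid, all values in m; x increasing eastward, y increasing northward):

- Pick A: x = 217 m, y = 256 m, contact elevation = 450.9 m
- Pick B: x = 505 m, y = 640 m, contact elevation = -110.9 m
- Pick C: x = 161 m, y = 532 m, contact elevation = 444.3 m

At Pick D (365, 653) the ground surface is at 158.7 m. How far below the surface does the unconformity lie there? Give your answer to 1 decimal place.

62.5 m

Two edge vectors: Pick A→Pick B = (288, 384, -561.8), Pick A→Pick C = (-56, 276, -6.6).
Normal n = (Pick A→Pick B) × (Pick A→Pick C) = (152522.4, 33361.6, 100992).
So ∂z/∂x = −n_x/n_z = −1.51024 and ∂z/∂y = −n_y/n_z = −0.33034.
Intercept c from Pick A: 450.9 + 327.72 + 84.57 = 863.19.
At (365, 653): z_contact = −551.24 − 215.71 + 863.19 = 96.24 m.
Depth below ground = 158.7 − 96.24 = 62.5 m.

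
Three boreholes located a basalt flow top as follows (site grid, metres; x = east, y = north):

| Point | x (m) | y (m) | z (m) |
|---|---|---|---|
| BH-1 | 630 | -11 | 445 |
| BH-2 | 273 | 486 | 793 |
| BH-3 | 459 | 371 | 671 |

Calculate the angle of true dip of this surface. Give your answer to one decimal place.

29.9°

Let the plane be z = a·x + b·y + c.
BH-2−BH-1: −357a + 497b = 348;  BH-3−BH-1: −171a + 382b = 226.
Solving gives a = −0.40115, b = 0.41205.
Gradient magnitude |∇z| = √(a² + b²) = √(0.16092 + 0.16978) = 0.57507.
True dip = arctan(0.57507) = 29.9°, dipping toward SE (azimuth ≈ 136°).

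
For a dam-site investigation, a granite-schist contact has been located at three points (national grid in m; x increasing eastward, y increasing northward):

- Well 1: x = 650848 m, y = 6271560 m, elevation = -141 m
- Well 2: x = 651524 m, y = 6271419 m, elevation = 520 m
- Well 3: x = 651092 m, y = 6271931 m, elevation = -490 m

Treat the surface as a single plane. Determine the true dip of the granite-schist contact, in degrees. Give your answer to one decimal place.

Let the plane be z = a·x + b·y + c.
Well 2−Well 1: 676a − 141b = 661;  Well 3−Well 1: 244a + 371b = −349.
Solving gives a = 0.68731, b = −1.39273.
Gradient magnitude |∇z| = √(a² + b²) = √(0.47240 + 1.93971) = 1.55310.
True dip = arctan(1.55310) = 57.2°, dipping toward NNW (azimuth ≈ 334°).

57.2°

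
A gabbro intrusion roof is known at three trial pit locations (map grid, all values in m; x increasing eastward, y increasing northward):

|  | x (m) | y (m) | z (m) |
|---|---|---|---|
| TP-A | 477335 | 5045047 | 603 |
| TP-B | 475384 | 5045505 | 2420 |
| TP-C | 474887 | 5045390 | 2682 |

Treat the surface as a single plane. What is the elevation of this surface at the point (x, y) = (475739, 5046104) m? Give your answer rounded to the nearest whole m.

2681 m

Let the plane be z = a·x + b·y + c.
TP-B−TP-A: −1951a + 458b = 1817;  TP-C−TP-A: −2448a + 343b = 2079.
Solving gives a = −0.72778219, b = 0.86702390.
Then c = 603 − a·477335 − b·5045047 = −4026177.42.
At (475739, 5046104): z = −346234.4 + 4375092.8 − 4026177.42 = 2681.0 m.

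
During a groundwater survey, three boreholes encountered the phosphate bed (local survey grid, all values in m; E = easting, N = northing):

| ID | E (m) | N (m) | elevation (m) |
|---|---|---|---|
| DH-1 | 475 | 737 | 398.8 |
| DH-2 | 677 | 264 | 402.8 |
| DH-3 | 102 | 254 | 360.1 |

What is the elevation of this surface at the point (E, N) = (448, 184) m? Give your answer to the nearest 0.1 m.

Let the plane be z = a·E + b·N + c.
DH-2−DH-1: 202a − 473b = 4;  DH-3−DH-1: −373a − 483b = −38.7.
Solving gives a = 0.07386, b = 0.02309.
Then c = 398.8 − a·475 − b·737 = 346.70.
At (448, 184): z = 33.1 + 4.2 + 346.70 = 384.0 m.

384.0 m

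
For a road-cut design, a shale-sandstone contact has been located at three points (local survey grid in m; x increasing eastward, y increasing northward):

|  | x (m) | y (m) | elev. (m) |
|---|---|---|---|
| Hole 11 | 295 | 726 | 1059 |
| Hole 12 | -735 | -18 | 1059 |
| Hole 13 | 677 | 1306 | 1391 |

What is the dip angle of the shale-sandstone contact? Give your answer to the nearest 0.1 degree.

53.4°

Two edge vectors: Hole 11→Hole 12 = (-1030, -744, 0), Hole 11→Hole 13 = (382, 580, 332).
Normal n = (Hole 11→Hole 12) × (Hole 11→Hole 13) = (-247008, 341960, -313192).
So ∂z/∂x = −n_x/n_z = −0.78868 and ∂z/∂y = −n_y/n_z = 1.09185.
Gradient magnitude |∇z| = √(a² + b²) = √(0.62201 + 1.19215) = 1.34691.
True dip = arctan(1.34691) = 53.4°, dipping toward SE (azimuth ≈ 144°).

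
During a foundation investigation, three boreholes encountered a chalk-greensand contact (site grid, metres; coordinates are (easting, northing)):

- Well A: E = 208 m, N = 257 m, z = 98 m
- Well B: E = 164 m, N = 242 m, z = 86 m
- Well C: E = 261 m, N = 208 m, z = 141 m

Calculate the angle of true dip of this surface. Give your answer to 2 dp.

30.81°

Two edge vectors: Well A→Well B = (-44, -15, -12), Well A→Well C = (53, -49, 43).
Normal n = (Well A→Well B) × (Well A→Well C) = (-1233, 1256, 2951).
So ∂z/∂E = −n_x/n_z = 0.41782 and ∂z/∂N = −n_y/n_z = −0.42562.
Gradient magnitude |∇z| = √(a² + b²) = √(0.17458 + 0.18115) = 0.59643.
True dip = arctan(0.59643) = 30.81°, dipping toward NW (azimuth ≈ 316°).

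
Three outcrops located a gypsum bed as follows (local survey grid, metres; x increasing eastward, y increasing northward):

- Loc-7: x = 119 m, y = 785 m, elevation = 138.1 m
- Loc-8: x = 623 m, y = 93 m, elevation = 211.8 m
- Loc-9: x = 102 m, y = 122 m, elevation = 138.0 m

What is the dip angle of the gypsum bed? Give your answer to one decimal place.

8.1°

Let the plane be z = a·x + b·y + c.
Loc-8−Loc-7: 504a − 692b = 73.7;  Loc-9−Loc-7: −17a − 663b = −0.1.
Solving gives a = 0.14146, b = −0.00348.
Gradient magnitude |∇z| = √(a² + b²) = √(0.02001 + 0.00001) = 0.14150.
True dip = arctan(0.14150) = 8.1°, dipping toward W (azimuth ≈ 271°).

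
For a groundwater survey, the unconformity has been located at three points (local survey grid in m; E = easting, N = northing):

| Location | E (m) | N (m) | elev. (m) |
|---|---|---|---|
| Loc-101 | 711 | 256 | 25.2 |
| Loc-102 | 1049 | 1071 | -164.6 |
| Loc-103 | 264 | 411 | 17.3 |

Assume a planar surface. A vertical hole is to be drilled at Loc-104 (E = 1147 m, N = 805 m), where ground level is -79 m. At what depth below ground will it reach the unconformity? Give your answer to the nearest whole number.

Two edge vectors: Loc-101→Loc-102 = (338, 815, -189.8), Loc-101→Loc-103 = (-447, 155, -7.9).
Normal n = (Loc-101→Loc-102) × (Loc-101→Loc-103) = (22980.5, 87510.8, 416695).
So ∂z/∂E = −n_x/n_z = −0.05515 and ∂z/∂N = −n_y/n_z = −0.21001.
Intercept c from Loc-101: 25.2 + 39.21 + 53.76 = 118.17.
At (1147, 805): z_contact = −63.3 − 169.1 + 118.17 = -114.1 m.
Depth below ground = -79 − (-114.1) = 35 m.

35 m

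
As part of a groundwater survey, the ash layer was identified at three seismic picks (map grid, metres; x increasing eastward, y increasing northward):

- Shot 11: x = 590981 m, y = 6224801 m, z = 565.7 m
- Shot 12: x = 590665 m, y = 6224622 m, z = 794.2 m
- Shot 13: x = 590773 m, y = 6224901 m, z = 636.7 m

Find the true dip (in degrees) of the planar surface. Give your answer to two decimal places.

32.30°

Two edge vectors: Shot 11→Shot 12 = (-316, -179, 228.5), Shot 11→Shot 13 = (-208, 100, 71).
Normal n = (Shot 11→Shot 12) × (Shot 11→Shot 13) = (-35559, -25092, -68832).
So ∂z/∂x = −n_x/n_z = −0.51661 and ∂z/∂y = −n_y/n_z = −0.36454.
Gradient magnitude |∇z| = √(a² + b²) = √(0.26688 + 0.13289) = 0.63227.
True dip = arctan(0.63227) = 32.30°, dipping toward NE (azimuth ≈ 055°).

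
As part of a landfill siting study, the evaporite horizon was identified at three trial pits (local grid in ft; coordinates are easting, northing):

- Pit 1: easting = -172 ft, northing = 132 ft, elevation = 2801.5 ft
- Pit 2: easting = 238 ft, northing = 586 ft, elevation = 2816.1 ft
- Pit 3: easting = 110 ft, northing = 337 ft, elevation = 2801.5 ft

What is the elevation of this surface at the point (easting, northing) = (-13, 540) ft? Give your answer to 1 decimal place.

Let the plane be z = a·easting + b·northing + c.
Pit 2−Pit 1: 410a + 454b = 14.6;  Pit 3−Pit 1: 282a + 205b = 0.
Solving gives a = −0.06806, b = 0.09362.
Then c = 2801.5 − a·-172 − b·132 = 2777.44.
At (-13, 540): z = 0.9 + 50.6 + 2777.44 = 2828.9 ft.

2828.9 ft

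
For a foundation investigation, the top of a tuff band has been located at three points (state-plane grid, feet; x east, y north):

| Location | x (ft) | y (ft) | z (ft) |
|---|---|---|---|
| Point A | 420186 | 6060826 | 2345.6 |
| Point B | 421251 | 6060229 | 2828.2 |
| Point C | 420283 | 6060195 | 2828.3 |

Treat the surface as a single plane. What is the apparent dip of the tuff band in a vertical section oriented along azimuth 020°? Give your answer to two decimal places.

35.22°

Let the plane be z = a·x + b·y + c.
Point B−Point A: 1065a − 597b = 482.6;  Point C−Point A: 97a − 631b = 482.7.
Solving gives a = 0.02662, b = −0.76088.
Unit vector along 020° is (sin 20°, cos 20°) = (0.3420, 0.9397).
Slope in that direction = a·(0.3420) + b·(0.9397) = −0.70589.
Apparent dip = arctan|0.70589| = 35.22° (true dip is 37.3°, so apparent ≤ true as expected).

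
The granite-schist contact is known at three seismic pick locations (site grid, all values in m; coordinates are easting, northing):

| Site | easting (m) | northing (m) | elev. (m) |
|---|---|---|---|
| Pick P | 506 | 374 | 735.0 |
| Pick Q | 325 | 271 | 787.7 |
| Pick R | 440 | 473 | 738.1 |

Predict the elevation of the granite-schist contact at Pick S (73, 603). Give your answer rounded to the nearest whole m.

Let the plane be z = a·easting + b·northing + c.
Pick Q−Pick P: −181a − 103b = 52.7;  Pick R−Pick P: −66a + 99b = 3.1.
Solving gives a = −0.22400, b = −0.11802.
Then c = 735 − a·506 − b·374 = 892.48.
At (73, 603): z = −16.4 − 71.2 + 892.48 = 805.0 m.

805 m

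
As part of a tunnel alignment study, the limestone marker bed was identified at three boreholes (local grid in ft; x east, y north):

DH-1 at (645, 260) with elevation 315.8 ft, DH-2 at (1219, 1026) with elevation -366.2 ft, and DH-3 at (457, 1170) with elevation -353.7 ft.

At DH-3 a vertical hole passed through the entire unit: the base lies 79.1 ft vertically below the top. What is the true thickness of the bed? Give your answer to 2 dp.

62.19 ft

Let the plane be z = a·x + b·y + c.
DH-2−DH-1: 574a + 766b = −682;  DH-3−DH-1: −188a + 910b = −669.5.
Solving gives a = −0.16175, b = −0.76913.
|∇z| = √(a²+b²) = 0.78596, so dip δ = arctan(0.78596) = 38.17°.
True thickness = vertical thickness × cos δ = 79.1 × cos 38.17° = 62.19 ft.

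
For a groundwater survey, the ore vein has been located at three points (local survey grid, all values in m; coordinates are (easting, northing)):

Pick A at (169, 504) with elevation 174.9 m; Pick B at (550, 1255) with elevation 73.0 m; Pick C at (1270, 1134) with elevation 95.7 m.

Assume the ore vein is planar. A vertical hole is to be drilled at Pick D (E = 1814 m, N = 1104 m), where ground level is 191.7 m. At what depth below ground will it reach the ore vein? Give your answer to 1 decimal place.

87.4 m

Two edge vectors: Pick A→Pick B = (381, 751, -101.9), Pick A→Pick C = (1101, 630, -79.2).
Normal n = (Pick A→Pick B) × (Pick A→Pick C) = (4717.8, -82016.7, -586821).
So ∂z/∂E = −n_x/n_z = 0.008040 and ∂z/∂N = −n_y/n_z = −0.139764.
Intercept c from Pick A: 174.9 − 1.36 + 70.44 = 243.98.
At (1814, 1104): z_contact = 14.58 − 154.30 + 243.98 = 104.27 m.
Depth below ground = 191.7 − 104.27 = 87.4 m.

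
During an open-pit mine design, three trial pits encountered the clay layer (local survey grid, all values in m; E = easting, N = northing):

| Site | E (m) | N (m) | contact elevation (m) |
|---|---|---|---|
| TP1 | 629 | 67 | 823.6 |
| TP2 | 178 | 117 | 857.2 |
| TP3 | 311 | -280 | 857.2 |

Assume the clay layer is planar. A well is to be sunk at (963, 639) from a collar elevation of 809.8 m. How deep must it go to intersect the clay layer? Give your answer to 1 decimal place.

Two edge vectors: TP1→TP2 = (-451, 50, 33.6), TP1→TP3 = (-318, -347, 33.6).
Normal n = (TP1→TP2) × (TP1→TP3) = (13339.2, 4468.8, 172397).
So ∂z/∂E = −n_x/n_z = −0.07737 and ∂z/∂N = −n_y/n_z = −0.02592.
Intercept c from TP1: 823.6 + 48.67 + 1.74 = 874.01.
At (963, 639): z_contact = −74.51 − 16.56 + 874.01 = 782.93 m.
Depth below ground = 809.8 − 782.93 = 26.9 m.

26.9 m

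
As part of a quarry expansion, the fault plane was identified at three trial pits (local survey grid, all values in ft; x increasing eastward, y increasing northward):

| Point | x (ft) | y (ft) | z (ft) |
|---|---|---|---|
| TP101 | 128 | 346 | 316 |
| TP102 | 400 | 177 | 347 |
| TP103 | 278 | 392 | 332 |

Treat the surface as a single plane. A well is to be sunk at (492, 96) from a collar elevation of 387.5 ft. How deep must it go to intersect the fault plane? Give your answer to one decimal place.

29.8 ft

Let the plane be z = a·x + b·y + c.
TP102−TP101: 272a − 169b = 31;  TP103−TP101: 150a + 46b = 16.
Solving gives a = 0.10908, b = −0.00787.
Then c = 316 − a·128 − b·346 = 304.76.
At (492, 96): z_contact = 53.67 − 0.76 + 304.76 = 357.67 ft.
Depth below ground = 387.5 − 357.67 = 29.8 ft.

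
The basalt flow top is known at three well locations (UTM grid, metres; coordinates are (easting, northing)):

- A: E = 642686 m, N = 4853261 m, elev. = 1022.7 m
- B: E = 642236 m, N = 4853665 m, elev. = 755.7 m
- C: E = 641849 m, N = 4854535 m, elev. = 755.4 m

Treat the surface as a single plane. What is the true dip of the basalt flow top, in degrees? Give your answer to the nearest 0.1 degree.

47.2°

Let the plane be z = a·E + b·N + c.
B−A: −450a + 404b = −267;  C−A: −837a + 1274b = −267.3.
Solving gives a = 0.98731, b = 0.43884.
Gradient magnitude |∇z| = √(a² + b²) = √(0.97479 + 0.19258) = 1.08045.
True dip = arctan(1.08045) = 47.2°, dipping toward WSW (azimuth ≈ 246°).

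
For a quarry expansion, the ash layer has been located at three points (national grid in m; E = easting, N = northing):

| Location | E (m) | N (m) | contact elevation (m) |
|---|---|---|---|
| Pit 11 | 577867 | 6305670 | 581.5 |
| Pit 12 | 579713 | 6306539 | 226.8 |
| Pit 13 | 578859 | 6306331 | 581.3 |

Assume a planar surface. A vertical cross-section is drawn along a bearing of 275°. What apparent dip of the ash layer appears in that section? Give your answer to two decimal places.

Let the plane be z = a·E + b·N + c.
Pit 12−Pit 11: 1846a + 869b = −354.7;  Pit 13−Pit 11: 992a + 661b = −0.2.
Solving gives a = −0.65413, b = 0.98139.
Unit vector along 275° is (sin 275°, cos 275°) = (-0.9962, 0.0872).
Slope in that direction = a·(-0.9962) + b·(0.0872) = 0.73718.
Apparent dip = arctan|0.73718| = 36.40° (true dip is 49.7°, so apparent ≤ true as expected).

36.40°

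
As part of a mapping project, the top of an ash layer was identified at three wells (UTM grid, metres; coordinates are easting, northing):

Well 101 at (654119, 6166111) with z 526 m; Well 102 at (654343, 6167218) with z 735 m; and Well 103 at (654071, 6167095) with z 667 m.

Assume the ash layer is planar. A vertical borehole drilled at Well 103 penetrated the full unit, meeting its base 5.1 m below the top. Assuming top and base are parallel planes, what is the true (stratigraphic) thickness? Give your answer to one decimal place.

5.0 m

Let the plane be z = a·easting + b·northing + c.
Well 102−Well 101: 224a + 1107b = 209;  Well 103−Well 101: −48a + 984b = 141.
Solving gives a = 0.18121, b = 0.15213.
|∇z| = √(a²+b²) = 0.23660, so dip δ = arctan(0.23660) = 13.31°.
True thickness = vertical thickness × cos δ = 5.1 × cos 13.31° = 5.0 m.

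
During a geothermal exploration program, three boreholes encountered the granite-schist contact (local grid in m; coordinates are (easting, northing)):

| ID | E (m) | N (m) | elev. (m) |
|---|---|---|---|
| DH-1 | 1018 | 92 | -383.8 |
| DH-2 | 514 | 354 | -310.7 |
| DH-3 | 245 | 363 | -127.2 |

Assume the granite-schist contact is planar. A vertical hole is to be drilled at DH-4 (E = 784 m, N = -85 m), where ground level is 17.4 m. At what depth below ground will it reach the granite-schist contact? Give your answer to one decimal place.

37.5 m

Two edge vectors: DH-1→DH-2 = (-504, 262, 73.1), DH-1→DH-3 = (-773, 271, 256.6).
Normal n = (DH-1→DH-2) × (DH-1→DH-3) = (47419.1, 72820.1, 65942).
So ∂z/∂E = −n_x/n_z = −0.719103 and ∂z/∂N = −n_y/n_z = −1.104305.
Intercept c from DH-1: -383.8 + 732.05 + 101.60 = 449.84.
At (784, -85): z_contact = −563.78 + 93.87 + 449.84 = -20.07 m.
Depth below ground = 17.4 − (-20.07) = 37.5 m.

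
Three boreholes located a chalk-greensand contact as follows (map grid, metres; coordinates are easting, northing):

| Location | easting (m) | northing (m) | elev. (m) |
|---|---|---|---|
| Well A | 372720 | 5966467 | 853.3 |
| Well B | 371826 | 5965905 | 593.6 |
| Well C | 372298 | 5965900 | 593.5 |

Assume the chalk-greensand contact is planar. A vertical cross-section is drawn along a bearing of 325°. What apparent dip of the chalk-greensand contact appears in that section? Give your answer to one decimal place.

Let the plane be z = a·easting + b·northing + c.
Well B−Well A: −894a − 562b = −259.7;  Well C−Well A: −422a − 567b = −259.8.
Solving gives a = 0.00461, b = 0.45477.
Unit vector along 325° is (sin 325°, cos 325°) = (-0.5736, 0.8192).
Slope in that direction = a·(-0.5736) + b·(0.8192) = 0.36989.
Apparent dip = arctan|0.36989| = 20.3° (true dip is 24.5°, so apparent ≤ true as expected).

20.3°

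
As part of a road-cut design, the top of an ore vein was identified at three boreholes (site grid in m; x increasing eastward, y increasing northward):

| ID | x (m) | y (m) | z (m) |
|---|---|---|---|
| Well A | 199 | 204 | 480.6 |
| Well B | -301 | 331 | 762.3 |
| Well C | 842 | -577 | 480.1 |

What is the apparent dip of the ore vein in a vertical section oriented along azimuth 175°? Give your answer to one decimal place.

27.5°

Let the plane be z = a·x + b·y + c.
Well B−Well A: −500a + 127b = 281.7;  Well C−Well A: 643a − 781b = −0.5.
Solving gives a = −0.71216, b = −0.58569.
Unit vector along 175° is (sin 175°, cos 175°) = (0.0872, -0.9962).
Slope in that direction = a·(0.0872) + b·(-0.9962) = 0.52139.
Apparent dip = arctan|0.52139| = 27.5° (true dip is 42.7°, so apparent ≤ true as expected).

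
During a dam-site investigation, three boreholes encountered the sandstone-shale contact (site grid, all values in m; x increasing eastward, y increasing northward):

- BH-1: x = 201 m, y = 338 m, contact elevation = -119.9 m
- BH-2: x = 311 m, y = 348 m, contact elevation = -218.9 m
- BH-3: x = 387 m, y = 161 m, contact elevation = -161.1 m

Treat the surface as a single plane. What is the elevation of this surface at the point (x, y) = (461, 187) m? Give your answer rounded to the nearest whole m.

Let the plane be z = a·x + b·y + c.
BH-2−BH-1: 110a + 10b = −99;  BH-3−BH-1: 186a − 177b = −41.2.
Solving gives a = −0.84083, b = −0.65082.
Then c = -119.9 − a·201 − b·338 = 269.09.
At (461, 187): z = −387.6 − 121.7 + 269.09 = -240.2 m.

-240 m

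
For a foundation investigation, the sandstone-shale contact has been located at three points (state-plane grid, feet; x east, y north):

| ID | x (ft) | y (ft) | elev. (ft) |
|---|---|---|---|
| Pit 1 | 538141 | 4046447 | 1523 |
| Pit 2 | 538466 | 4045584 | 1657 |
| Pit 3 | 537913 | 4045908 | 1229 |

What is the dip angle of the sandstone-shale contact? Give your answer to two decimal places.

41.78°

Two edge vectors: Pit 1→Pit 2 = (325, -863, 134), Pit 1→Pit 3 = (-228, -539, -294).
Normal n = (Pit 1→Pit 2) × (Pit 1→Pit 3) = (325948, 64998, -371939).
So ∂z/∂x = −n_x/n_z = 0.87635 and ∂z/∂y = −n_y/n_z = 0.17475.
Gradient magnitude |∇z| = √(a² + b²) = √(0.76799 + 0.03054) = 0.89360.
True dip = arctan(0.89360) = 41.78°, dipping toward WSW (azimuth ≈ 259°).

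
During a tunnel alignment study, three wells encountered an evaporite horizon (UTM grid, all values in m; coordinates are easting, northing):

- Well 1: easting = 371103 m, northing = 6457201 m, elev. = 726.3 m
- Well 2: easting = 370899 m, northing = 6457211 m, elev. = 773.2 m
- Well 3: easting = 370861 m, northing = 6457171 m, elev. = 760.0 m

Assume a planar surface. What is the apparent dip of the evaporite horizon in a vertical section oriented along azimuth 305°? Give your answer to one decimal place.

25.1°

Let the plane be z = a·easting + b·northing + c.
Well 2−Well 1: −204a + 10b = 46.9;  Well 3−Well 1: −242a − 30b = 33.7.
Solving gives a = −0.20422, b = 0.52400.
Unit vector along 305° is (sin 305°, cos 305°) = (-0.8192, 0.5736).
Slope in that direction = a·(-0.8192) + b·(0.5736) = 0.46784.
Apparent dip = arctan|0.46784| = 25.1° (true dip is 29.4°, so apparent ≤ true as expected).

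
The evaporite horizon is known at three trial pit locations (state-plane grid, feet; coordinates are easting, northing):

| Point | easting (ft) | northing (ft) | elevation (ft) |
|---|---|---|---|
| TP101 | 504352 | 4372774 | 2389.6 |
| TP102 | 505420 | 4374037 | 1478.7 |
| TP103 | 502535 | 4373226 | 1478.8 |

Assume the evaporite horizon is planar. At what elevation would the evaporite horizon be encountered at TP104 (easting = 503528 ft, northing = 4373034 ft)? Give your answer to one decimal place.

Let the plane be z = a·easting + b·northing + c.
TP102−TP101: 1068a + 1263b = −910.9;  TP103−TP101: −1817a + 452b = −910.8.
Solving gives a = 0.265917245, b = −0.946080457.
Then c = 2389.6 − a·504352 − b·4372774 = 4005269.73.
At (503528, 4373034): z = 133896.8 − 4137242.0 + 4005269.73 = 1924.5 ft.

1924.5 ft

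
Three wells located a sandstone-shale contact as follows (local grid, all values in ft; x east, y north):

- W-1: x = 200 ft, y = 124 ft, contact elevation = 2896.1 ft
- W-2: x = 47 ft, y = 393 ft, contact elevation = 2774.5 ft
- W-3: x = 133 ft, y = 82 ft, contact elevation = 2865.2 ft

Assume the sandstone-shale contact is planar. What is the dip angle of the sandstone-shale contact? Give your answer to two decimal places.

29.53°

Two edge vectors: W-1→W-2 = (-153, 269, -121.6), W-1→W-3 = (-67, -42, -30.9).
Normal n = (W-1→W-2) × (W-1→W-3) = (-13419.3, 3419.5, 24449).
So ∂z/∂x = −n_x/n_z = 0.54887 and ∂z/∂y = −n_y/n_z = −0.13986.
Gradient magnitude |∇z| = √(a² + b²) = √(0.30126 + 0.01956) = 0.56641.
True dip = arctan(0.56641) = 29.53°, dipping toward WNW (azimuth ≈ 284°).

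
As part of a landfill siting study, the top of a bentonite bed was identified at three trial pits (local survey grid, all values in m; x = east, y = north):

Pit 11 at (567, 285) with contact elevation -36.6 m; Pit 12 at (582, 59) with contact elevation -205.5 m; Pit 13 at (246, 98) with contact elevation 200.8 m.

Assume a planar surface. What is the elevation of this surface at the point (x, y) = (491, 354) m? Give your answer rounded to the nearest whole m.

96 m

Two edge vectors: Pit 11→Pit 12 = (15, -226, -168.9), Pit 11→Pit 13 = (-321, -187, 237.4).
Normal n = (Pit 11→Pit 12) × (Pit 11→Pit 13) = (-85236.7, 50655.9, -75351).
So ∂z/∂x = −n_x/n_z = −1.13120 and ∂z/∂y = −n_y/n_z = 0.67227.
Intercept c from Pit 11: -36.6 + 641.39 − 191.60 = 413.19.
At (491, 354): z = −555.4 + 238.0 + 413.19 = 95.8 m.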